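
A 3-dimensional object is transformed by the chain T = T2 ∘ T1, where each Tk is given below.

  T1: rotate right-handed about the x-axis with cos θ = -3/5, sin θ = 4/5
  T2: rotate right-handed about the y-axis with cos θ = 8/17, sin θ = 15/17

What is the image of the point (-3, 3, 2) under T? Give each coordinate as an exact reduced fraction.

T1 rotate right-handed about the x-axis with cos θ = -3/5, sin θ = 4/5: (-3, 3, 2) → (-3, -17/5, 6/5)
T2 rotate right-handed about the y-axis with cos θ = 8/17, sin θ = 15/17: (-3, -17/5, 6/5) → (-6/17, -17/5, 273/85)

T(p) = (-6/17, -17/5, 273/85)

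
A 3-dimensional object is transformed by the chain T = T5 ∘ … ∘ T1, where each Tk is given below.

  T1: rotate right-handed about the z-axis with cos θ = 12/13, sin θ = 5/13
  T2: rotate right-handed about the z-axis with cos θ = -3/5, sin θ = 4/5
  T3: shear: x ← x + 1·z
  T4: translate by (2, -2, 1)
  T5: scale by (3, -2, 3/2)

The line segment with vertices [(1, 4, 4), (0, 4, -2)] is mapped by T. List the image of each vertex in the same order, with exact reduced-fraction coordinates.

image vertices: (606/65, 642/65, 15/2), (-396/65, 708/65, -3/2)

T1 rotate right-handed about the z-axis with cos θ = 12/13, sin θ = 5/13: (1, 4, 4) → (-8/13, 53/13, 4); (0, 4, -2) → (-20/13, 48/13, -2)
T2 rotate right-handed about the z-axis with cos θ = -3/5, sin θ = 4/5: (-8/13, 53/13, 4) → (-188/65, -191/65, 4); (-20/13, 48/13, -2) → (-132/65, -224/65, -2)
T3 shear: x ← x + 1·z: (-188/65, -191/65, 4) → (72/65, -191/65, 4); (-132/65, -224/65, -2) → (-262/65, -224/65, -2)
T4 translate by (2, -2, 1): (72/65, -191/65, 4) → (202/65, -321/65, 5); (-262/65, -224/65, -2) → (-132/65, -354/65, -1)
T5 scale by (3, -2, 3/2): (202/65, -321/65, 5) → (606/65, 642/65, 15/2); (-132/65, -354/65, -1) → (-396/65, 708/65, -3/2)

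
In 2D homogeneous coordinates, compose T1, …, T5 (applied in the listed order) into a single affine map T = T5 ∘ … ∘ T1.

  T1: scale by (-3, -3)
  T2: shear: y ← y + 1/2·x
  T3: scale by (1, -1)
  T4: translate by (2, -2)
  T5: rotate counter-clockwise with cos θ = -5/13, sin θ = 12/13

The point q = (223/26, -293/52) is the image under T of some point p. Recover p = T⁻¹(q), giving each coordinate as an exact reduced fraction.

p = (7/2, -3)

T1 = [-3 0 0; 0 -3 0; 0 0 1]
T2·T1 = [-3 0 0; -3/2 -3 0; 0 0 1]
T3·…·T1 = [-3 0 0; 3/2 3 0; 0 0 1]
T4·…·T1 = [-3 0 2; 3/2 3 -2; 0 0 1]
T5·…·T1 = [-3/13 -36/13 14/13; -87/26 -15/13 34/13; 0 0 1]
det M = -9; M⁻¹ = [5/39 -4/13 2/3; -29/78 1/39 1/3; 0 0 1]
M⁻¹ · (223/26, -293/52)ᵀ = (7/2, -3)ᵀ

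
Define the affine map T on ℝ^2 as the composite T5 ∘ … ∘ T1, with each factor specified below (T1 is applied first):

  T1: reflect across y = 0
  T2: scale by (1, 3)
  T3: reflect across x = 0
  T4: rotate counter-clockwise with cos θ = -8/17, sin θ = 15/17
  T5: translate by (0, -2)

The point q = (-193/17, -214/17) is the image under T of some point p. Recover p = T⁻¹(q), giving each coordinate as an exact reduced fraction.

T1 = [1 0 0; 0 -1 0; 0 0 1]
T2·T1 = [1 0 0; 0 -3 0; 0 0 1]
T3·…·T1 = [-1 0 0; 0 -3 0; 0 0 1]
T4·…·T1 = [8/17 45/17 0; -15/17 24/17 0; 0 0 1]
T5·…·T1 = [8/17 45/17 0; -15/17 24/17 -2; 0 0 1]
det M = 3; M⁻¹ = [8/17 -15/17 -30/17; 5/17 8/51 16/51; 0 0 1]
M⁻¹ · (-193/17, -214/17)ᵀ = (4, -5)ᵀ

p = (4, -5)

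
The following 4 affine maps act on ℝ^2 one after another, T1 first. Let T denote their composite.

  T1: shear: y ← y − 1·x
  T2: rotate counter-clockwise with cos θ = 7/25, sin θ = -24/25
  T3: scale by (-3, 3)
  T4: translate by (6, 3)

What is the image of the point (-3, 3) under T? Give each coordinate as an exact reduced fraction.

T(p) = (-219/25, 417/25)

T1 shear: y ← y − 1·x: (-3, 3) → (-3, 6)
T2 rotate counter-clockwise with cos θ = 7/25, sin θ = -24/25: (-3, 6) → (123/25, 114/25)
T3 scale by (-3, 3): (123/25, 114/25) → (-369/25, 342/25)
T4 translate by (6, 3): (-369/25, 342/25) → (-219/25, 417/25)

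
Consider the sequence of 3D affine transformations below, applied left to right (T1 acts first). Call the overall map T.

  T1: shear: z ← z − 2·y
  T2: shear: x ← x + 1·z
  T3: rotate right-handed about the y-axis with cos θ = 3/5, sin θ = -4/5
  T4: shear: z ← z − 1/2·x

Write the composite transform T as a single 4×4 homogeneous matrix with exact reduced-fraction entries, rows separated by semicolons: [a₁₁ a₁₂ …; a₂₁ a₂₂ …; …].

T1 = [1 0 0 0; 0 1 0 0; 0 -2 1 0; 0 0 0 1]
T2·T1 = [1 -2 1 0; 0 1 0 0; 0 -2 1 0; 0 0 0 1]
T3·…·T1 = [3/5 2/5 -1/5 0; 0 1 0 0; 4/5 -14/5 7/5 0; 0 0 0 1]
T4·…·T1 = [3/5 2/5 -1/5 0; 0 1 0 0; 1/2 -3 3/2 0; 0 0 0 1]

T = [3/5 2/5 -1/5 0; 0 1 0 0; 1/2 -3 3/2 0; 0 0 0 1]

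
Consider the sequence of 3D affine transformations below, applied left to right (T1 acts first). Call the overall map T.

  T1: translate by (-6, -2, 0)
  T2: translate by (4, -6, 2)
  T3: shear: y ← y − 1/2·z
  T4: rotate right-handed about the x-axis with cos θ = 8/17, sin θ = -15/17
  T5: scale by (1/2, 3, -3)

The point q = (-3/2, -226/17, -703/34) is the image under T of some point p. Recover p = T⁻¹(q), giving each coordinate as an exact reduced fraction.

p = (-1, -1/2, -8/3)

T1 = [1 0 0 -6; 0 1 0 -2; 0 0 1 0; 0 0 0 1]
T2·T1 = [1 0 0 -2; 0 1 0 -8; 0 0 1 2; 0 0 0 1]
T3·…·T1 = [1 0 0 -2; 0 1 -1/2 -9; 0 0 1 2; 0 0 0 1]
T4·…·T1 = [1 0 0 -2; 0 8/17 11/17 -42/17; 0 -15/17 31/34 151/17; 0 0 0 1]
T5·…·T1 = [1/2 0 0 -1; 0 24/17 33/17 -126/17; 0 45/17 -93/34 -453/17; 0 0 0 1]
det M = -9/2; M⁻¹ = [2 0 0 2; 0 31/102 11/51 8; 0 5/17 -8/51 -2; 0 0 0 1]
M⁻¹ · (-3/2, -226/17, -703/34)ᵀ = (-1, -1/2, -8/3)ᵀ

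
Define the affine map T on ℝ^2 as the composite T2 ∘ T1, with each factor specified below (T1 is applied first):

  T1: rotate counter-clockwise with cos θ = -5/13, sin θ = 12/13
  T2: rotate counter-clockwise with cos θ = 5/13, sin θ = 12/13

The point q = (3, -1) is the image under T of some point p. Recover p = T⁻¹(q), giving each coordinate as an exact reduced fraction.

T1 = [-5/13 -12/13 0; 12/13 -5/13 0; 0 0 1]
T2·T1 = [-1 0 0; 0 -1 0; 0 0 1]
det M = 1; M⁻¹ = [-1 0 0; 0 -1 0; 0 0 1]
M⁻¹ · (3, -1)ᵀ = (-3, 1)ᵀ

p = (-3, 1)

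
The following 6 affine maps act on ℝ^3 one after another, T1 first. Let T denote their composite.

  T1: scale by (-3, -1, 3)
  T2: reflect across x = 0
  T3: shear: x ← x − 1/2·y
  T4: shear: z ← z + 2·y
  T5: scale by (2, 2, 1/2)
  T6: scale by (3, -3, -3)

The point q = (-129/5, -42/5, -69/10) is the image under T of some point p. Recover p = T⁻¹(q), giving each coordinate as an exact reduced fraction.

T1 = [-3 0 0 0; 0 -1 0 0; 0 0 3 0; 0 0 0 1]
T2·T1 = [3 0 0 0; 0 -1 0 0; 0 0 3 0; 0 0 0 1]
T3·…·T1 = [3 1/2 0 0; 0 -1 0 0; 0 0 3 0; 0 0 0 1]
T4·…·T1 = [3 1/2 0 0; 0 -1 0 0; 0 -2 3 0; 0 0 0 1]
T5·…·T1 = [6 1 0 0; 0 -2 0 0; 0 -1 3/2 0; 0 0 0 1]
T6·…·T1 = [18 3 0 0; 0 6 0 0; 0 3 -9/2 0; 0 0 0 1]
det M = -486; M⁻¹ = [1/18 -1/36 0 0; 0 1/6 0 0; 0 1/9 -2/9 0; 0 0 0 1]
M⁻¹ · (-129/5, -42/5, -69/10)ᵀ = (-6/5, -7/5, 3/5)ᵀ

p = (-6/5, -7/5, 3/5)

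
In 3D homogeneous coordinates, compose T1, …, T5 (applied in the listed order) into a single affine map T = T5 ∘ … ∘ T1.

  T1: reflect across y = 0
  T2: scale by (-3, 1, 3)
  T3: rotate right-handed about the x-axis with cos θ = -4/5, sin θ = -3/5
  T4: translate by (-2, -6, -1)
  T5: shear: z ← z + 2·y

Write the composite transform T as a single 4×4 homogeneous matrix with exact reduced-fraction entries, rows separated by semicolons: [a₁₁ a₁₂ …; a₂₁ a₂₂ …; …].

T1 = [1 0 0 0; 0 -1 0 0; 0 0 1 0; 0 0 0 1]
T2·T1 = [-3 0 0 0; 0 -1 0 0; 0 0 3 0; 0 0 0 1]
T3·…·T1 = [-3 0 0 0; 0 4/5 9/5 0; 0 3/5 -12/5 0; 0 0 0 1]
T4·…·T1 = [-3 0 0 -2; 0 4/5 9/5 -6; 0 3/5 -12/5 -1; 0 0 0 1]
T5·…·T1 = [-3 0 0 -2; 0 4/5 9/5 -6; 0 11/5 6/5 -13; 0 0 0 1]

T = [-3 0 0 -2; 0 4/5 9/5 -6; 0 11/5 6/5 -13; 0 0 0 1]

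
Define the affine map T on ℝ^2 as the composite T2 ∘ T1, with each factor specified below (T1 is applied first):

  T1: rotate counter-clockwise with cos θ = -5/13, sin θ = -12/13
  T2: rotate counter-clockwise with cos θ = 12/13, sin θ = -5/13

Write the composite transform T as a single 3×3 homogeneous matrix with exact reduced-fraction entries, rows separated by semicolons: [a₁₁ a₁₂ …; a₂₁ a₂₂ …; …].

T1 = [-5/13 12/13 0; -12/13 -5/13 0; 0 0 1]
T2·T1 = [-120/169 119/169 0; -119/169 -120/169 0; 0 0 1]

T = [-120/169 119/169 0; -119/169 -120/169 0; 0 0 1]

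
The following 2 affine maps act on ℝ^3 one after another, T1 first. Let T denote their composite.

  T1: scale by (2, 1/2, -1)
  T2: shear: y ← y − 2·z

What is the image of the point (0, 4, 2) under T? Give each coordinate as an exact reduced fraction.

T(p) = (0, 6, -2)

T1 scale by (2, 1/2, -1): (0, 4, 2) → (0, 2, -2)
T2 shear: y ← y − 2·z: (0, 2, -2) → (0, 6, -2)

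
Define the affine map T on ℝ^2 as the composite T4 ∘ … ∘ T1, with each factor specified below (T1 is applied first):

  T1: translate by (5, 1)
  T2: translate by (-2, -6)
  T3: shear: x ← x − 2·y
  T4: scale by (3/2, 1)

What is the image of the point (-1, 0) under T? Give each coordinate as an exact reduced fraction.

T(p) = (18, -5)

T1 translate by (5, 1): (-1, 0) → (4, 1)
T2 translate by (-2, -6): (4, 1) → (2, -5)
T3 shear: x ← x − 2·y: (2, -5) → (12, -5)
T4 scale by (3/2, 1): (12, -5) → (18, -5)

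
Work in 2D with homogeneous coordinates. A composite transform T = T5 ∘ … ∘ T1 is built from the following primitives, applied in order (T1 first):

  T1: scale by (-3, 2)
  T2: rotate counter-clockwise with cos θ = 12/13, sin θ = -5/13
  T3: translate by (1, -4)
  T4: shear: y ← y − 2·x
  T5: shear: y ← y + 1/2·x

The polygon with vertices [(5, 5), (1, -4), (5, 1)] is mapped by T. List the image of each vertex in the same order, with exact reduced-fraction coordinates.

image vertices: (-9, 49/2), (-63/13, -77/26), (-157/13, 565/26)

T1 scale by (-3, 2): (5, 5) → (-15, 10); (1, -4) → (-3, -8); (5, 1) → (-15, 2)
T2 rotate counter-clockwise with cos θ = 12/13, sin θ = -5/13: (-15, 10) → (-10, 15); (-3, -8) → (-76/13, -81/13); (-15, 2) → (-170/13, 99/13)
T3 translate by (1, -4): (-10, 15) → (-9, 11); (-76/13, -81/13) → (-63/13, -133/13); (-170/13, 99/13) → (-157/13, 47/13)
T4 shear: y ← y − 2·x: (-9, 11) → (-9, 29); (-63/13, -133/13) → (-63/13, -7/13); (-157/13, 47/13) → (-157/13, 361/13)
T5 shear: y ← y + 1/2·x: (-9, 29) → (-9, 49/2); (-63/13, -7/13) → (-63/13, -77/26); (-157/13, 361/13) → (-157/13, 565/26)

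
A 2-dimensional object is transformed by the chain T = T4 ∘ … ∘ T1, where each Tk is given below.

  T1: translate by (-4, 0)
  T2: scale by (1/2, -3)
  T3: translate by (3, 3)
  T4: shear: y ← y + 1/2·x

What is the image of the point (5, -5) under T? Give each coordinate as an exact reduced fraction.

T1 translate by (-4, 0): (5, -5) → (1, -5)
T2 scale by (1/2, -3): (1, -5) → (1/2, 15)
T3 translate by (3, 3): (1/2, 15) → (7/2, 18)
T4 shear: y ← y + 1/2·x: (7/2, 18) → (7/2, 79/4)

T(p) = (7/2, 79/4)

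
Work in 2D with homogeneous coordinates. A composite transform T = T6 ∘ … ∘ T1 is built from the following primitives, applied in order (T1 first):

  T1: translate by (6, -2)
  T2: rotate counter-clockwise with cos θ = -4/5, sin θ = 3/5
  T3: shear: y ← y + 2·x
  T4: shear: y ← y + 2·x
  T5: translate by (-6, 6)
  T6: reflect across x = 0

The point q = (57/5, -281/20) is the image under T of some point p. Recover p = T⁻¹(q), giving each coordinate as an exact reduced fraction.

p = (-3/4, 4)

T1 = [1 0 6; 0 1 -2; 0 0 1]
T2·T1 = [-4/5 -3/5 -18/5; 3/5 -4/5 26/5; 0 0 1]
T3·…·T1 = [-4/5 -3/5 -18/5; -1 -2 -2; 0 0 1]
T4·…·T1 = [-4/5 -3/5 -18/5; -13/5 -16/5 -46/5; 0 0 1]
T5·…·T1 = [-4/5 -3/5 -48/5; -13/5 -16/5 -16/5; 0 0 1]
T6·…·T1 = [4/5 3/5 48/5; -13/5 -16/5 -16/5; 0 0 1]
det M = -1; M⁻¹ = [16/5 3/5 -144/5; -13/5 -4/5 112/5; 0 0 1]
M⁻¹ · (57/5, -281/20)ᵀ = (-3/4, 4)ᵀ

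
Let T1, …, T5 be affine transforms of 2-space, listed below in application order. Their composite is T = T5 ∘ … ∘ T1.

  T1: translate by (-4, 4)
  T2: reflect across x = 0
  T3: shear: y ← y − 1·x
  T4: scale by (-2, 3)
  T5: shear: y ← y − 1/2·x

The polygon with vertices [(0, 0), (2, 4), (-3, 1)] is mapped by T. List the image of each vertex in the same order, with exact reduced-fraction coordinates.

image vertices: (-8, 4), (-4, 20), (-14, 1)

T1 translate by (-4, 4): (0, 0) → (-4, 4); (2, 4) → (-2, 8); (-3, 1) → (-7, 5)
T2 reflect across x = 0: (-4, 4) → (4, 4); (-2, 8) → (2, 8); (-7, 5) → (7, 5)
T3 shear: y ← y − 1·x: (4, 4) → (4, 0); (2, 8) → (2, 6); (7, 5) → (7, -2)
T4 scale by (-2, 3): (4, 0) → (-8, 0); (2, 6) → (-4, 18); (7, -2) → (-14, -6)
T5 shear: y ← y − 1/2·x: (-8, 0) → (-8, 4); (-4, 18) → (-4, 20); (-14, -6) → (-14, 1)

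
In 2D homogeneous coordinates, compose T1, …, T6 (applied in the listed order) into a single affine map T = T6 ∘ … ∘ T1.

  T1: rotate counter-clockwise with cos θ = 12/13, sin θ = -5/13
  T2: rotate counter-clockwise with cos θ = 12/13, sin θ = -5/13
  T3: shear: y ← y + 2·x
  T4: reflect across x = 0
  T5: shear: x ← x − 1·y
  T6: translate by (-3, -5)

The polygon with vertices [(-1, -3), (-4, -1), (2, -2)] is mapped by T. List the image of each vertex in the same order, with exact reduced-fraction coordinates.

image vertices: (1167/169, -2040/169), (920/169, -1676/169), (-23/169, -1327/169)

T1 rotate counter-clockwise with cos θ = 12/13, sin θ = -5/13: (-1, -3) → (-27/13, -31/13); (-4, -1) → (-53/13, 8/13); (2, -2) → (14/13, -34/13)
T2 rotate counter-clockwise with cos θ = 12/13, sin θ = -5/13: (-27/13, -31/13) → (-479/169, -237/169); (-53/13, 8/13) → (-596/169, 361/169); (14/13, -34/13) → (-2/169, -478/169)
T3 shear: y ← y + 2·x: (-479/169, -237/169) → (-479/169, -1195/169); (-596/169, 361/169) → (-596/169, -831/169); (-2/169, -478/169) → (-2/169, -482/169)
T4 reflect across x = 0: (-479/169, -1195/169) → (479/169, -1195/169); (-596/169, -831/169) → (596/169, -831/169); (-2/169, -482/169) → (2/169, -482/169)
T5 shear: x ← x − 1·y: (479/169, -1195/169) → (1674/169, -1195/169); (596/169, -831/169) → (1427/169, -831/169); (2/169, -482/169) → (484/169, -482/169)
T6 translate by (-3, -5): (1674/169, -1195/169) → (1167/169, -2040/169); (1427/169, -831/169) → (920/169, -1676/169); (484/169, -482/169) → (-23/169, -1327/169)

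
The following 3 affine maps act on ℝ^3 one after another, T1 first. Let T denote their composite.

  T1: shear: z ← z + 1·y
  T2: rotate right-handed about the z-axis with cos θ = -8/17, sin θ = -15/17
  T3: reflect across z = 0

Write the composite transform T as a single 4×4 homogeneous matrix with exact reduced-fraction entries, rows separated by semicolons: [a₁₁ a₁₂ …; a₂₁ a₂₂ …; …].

T1 = [1 0 0 0; 0 1 0 0; 0 1 1 0; 0 0 0 1]
T2·T1 = [-8/17 15/17 0 0; -15/17 -8/17 0 0; 0 1 1 0; 0 0 0 1]
T3·…·T1 = [-8/17 15/17 0 0; -15/17 -8/17 0 0; 0 -1 -1 0; 0 0 0 1]

T = [-8/17 15/17 0 0; -15/17 -8/17 0 0; 0 -1 -1 0; 0 0 0 1]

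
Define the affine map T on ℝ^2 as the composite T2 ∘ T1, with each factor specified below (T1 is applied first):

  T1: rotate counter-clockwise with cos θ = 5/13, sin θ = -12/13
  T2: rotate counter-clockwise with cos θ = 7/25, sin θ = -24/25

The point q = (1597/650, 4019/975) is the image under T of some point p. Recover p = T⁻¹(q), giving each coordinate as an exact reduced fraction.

T1 = [5/13 12/13 0; -12/13 5/13 0; 0 0 1]
T2·T1 = [-253/325 204/325 0; -204/325 -253/325 0; 0 0 1]
det M = 1; M⁻¹ = [-253/325 -204/325 0; 204/325 -253/325 0; 0 0 1]
M⁻¹ · (1597/650, 4019/975)ᵀ = (-9/2, -5/3)ᵀ

p = (-9/2, -5/3)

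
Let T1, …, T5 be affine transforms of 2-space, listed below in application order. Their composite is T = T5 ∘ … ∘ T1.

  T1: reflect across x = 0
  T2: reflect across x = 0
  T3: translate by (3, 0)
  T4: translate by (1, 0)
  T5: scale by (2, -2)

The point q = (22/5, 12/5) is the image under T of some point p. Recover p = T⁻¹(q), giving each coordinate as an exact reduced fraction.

T1 = [-1 0 0; 0 1 0; 0 0 1]
T2·T1 = [1 0 0; 0 1 0; 0 0 1]
T3·…·T1 = [1 0 3; 0 1 0; 0 0 1]
T4·…·T1 = [1 0 4; 0 1 0; 0 0 1]
T5·…·T1 = [2 0 8; 0 -2 0; 0 0 1]
det M = -4; M⁻¹ = [1/2 0 -4; 0 -1/2 0; 0 0 1]
M⁻¹ · (22/5, 12/5)ᵀ = (-9/5, -6/5)ᵀ

p = (-9/5, -6/5)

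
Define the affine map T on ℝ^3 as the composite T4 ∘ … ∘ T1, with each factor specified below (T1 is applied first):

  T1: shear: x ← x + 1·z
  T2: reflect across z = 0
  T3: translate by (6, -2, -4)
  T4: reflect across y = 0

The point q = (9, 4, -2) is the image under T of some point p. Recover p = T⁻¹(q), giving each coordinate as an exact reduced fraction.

p = (5, -2, -2)

T1 = [1 0 1 0; 0 1 0 0; 0 0 1 0; 0 0 0 1]
T2·T1 = [1 0 1 0; 0 1 0 0; 0 0 -1 0; 0 0 0 1]
T3·…·T1 = [1 0 1 6; 0 1 0 -2; 0 0 -1 -4; 0 0 0 1]
T4·…·T1 = [1 0 1 6; 0 -1 0 2; 0 0 -1 -4; 0 0 0 1]
det M = 1; M⁻¹ = [1 0 1 -2; 0 -1 0 2; 0 0 -1 -4; 0 0 0 1]
M⁻¹ · (9, 4, -2)ᵀ = (5, -2, -2)ᵀ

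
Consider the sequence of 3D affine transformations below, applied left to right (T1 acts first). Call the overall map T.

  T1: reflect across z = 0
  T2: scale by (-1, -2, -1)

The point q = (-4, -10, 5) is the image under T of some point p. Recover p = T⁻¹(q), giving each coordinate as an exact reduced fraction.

p = (4, 5, 5)

T1 = [1 0 0 0; 0 1 0 0; 0 0 -1 0; 0 0 0 1]
T2·T1 = [-1 0 0 0; 0 -2 0 0; 0 0 1 0; 0 0 0 1]
det M = 2; M⁻¹ = [-1 0 0 0; 0 -1/2 0 0; 0 0 1 0; 0 0 0 1]
M⁻¹ · (-4, -10, 5)ᵀ = (4, 5, 5)ᵀ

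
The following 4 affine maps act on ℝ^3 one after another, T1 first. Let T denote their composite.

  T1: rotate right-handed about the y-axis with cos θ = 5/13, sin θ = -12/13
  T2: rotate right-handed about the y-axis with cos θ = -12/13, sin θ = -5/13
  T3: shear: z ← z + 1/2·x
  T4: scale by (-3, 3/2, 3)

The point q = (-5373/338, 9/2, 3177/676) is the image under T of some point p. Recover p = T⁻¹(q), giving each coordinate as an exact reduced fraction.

T1 = [5/13 0 -12/13 0; 0 1 0 0; 12/13 0 5/13 0; 0 0 0 1]
T2·T1 = [-120/169 0 119/169 0; 0 1 0 0; -119/169 0 -120/169 0; 0 0 0 1]
T3·…·T1 = [-120/169 0 119/169 0; 0 1 0 0; -179/169 0 -121/338 0; 0 0 0 1]
T4·…·T1 = [360/169 0 -357/169 0; 0 3/2 0 0; -537/169 0 -363/338 0; 0 0 0 1]
det M = -27/2; M⁻¹ = [121/1014 0 -119/507 0; 0 2/3 0 0; -179/507 0 -40/169 0; 0 0 0 1]
M⁻¹ · (-5373/338, 9/2, 3177/676)ᵀ = (-3, 3, 9/2)ᵀ

p = (-3, 3, 9/2)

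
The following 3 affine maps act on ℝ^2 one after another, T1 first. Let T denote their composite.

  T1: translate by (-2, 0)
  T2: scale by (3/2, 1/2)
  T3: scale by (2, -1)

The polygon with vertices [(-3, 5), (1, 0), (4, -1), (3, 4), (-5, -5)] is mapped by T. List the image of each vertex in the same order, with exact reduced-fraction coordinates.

image vertices: (-15, -5/2), (-3, 0), (6, 1/2), (3, -2), (-21, 5/2)

T1 translate by (-2, 0): (-3, 5) → (-5, 5); (1, 0) → (-1, 0); (4, -1) → (2, -1); (3, 4) → (1, 4); (-5, -5) → (-7, -5)
T2 scale by (3/2, 1/2): (-5, 5) → (-15/2, 5/2); (-1, 0) → (-3/2, 0); (2, -1) → (3, -1/2); (1, 4) → (3/2, 2); (-7, -5) → (-21/2, -5/2)
T3 scale by (2, -1): (-15/2, 5/2) → (-15, -5/2); (-3/2, 0) → (-3, 0); (3, -1/2) → (6, 1/2); (3/2, 2) → (3, -2); (-21/2, -5/2) → (-21, 5/2)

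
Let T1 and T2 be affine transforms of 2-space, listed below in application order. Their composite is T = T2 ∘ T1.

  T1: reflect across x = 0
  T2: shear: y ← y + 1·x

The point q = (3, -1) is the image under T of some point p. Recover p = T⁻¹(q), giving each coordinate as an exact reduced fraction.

p = (-3, -4)

T1 = [-1 0 0; 0 1 0; 0 0 1]
T2·T1 = [-1 0 0; -1 1 0; 0 0 1]
det M = -1; M⁻¹ = [-1 0 0; -1 1 0; 0 0 1]
M⁻¹ · (3, -1)ᵀ = (-3, -4)ᵀ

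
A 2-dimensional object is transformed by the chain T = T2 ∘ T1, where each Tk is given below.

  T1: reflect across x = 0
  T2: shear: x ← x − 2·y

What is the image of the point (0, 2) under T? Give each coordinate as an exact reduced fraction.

T1 reflect across x = 0: (0, 2) → (0, 2)
T2 shear: x ← x − 2·y: (0, 2) → (-4, 2)

T(p) = (-4, 2)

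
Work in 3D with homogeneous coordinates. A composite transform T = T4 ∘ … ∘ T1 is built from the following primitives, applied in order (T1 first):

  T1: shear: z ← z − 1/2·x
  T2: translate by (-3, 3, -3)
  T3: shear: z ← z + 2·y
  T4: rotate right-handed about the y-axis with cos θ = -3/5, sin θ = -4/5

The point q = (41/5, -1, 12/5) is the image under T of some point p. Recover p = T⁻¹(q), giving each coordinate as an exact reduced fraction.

T1 = [1 0 0 0; 0 1 0 0; -1/2 0 1 0; 0 0 0 1]
T2·T1 = [1 0 0 -3; 0 1 0 3; -1/2 0 1 -3; 0 0 0 1]
T3·…·T1 = [1 0 0 -3; 0 1 0 3; -1/2 2 1 3; 0 0 0 1]
T4·…·T1 = [-1/5 -8/5 -4/5 -3/5; 0 1 0 3; 11/10 -6/5 -3/5 -21/5; 0 0 0 1]
det M = 1; M⁻¹ = [-3/5 0 4/5 3; 0 1 0 -3; -11/10 -2 -1/5 9/2; 0 0 0 1]
M⁻¹ · (41/5, -1, 12/5)ᵀ = (0, -4, -3)ᵀ

p = (0, -4, -3)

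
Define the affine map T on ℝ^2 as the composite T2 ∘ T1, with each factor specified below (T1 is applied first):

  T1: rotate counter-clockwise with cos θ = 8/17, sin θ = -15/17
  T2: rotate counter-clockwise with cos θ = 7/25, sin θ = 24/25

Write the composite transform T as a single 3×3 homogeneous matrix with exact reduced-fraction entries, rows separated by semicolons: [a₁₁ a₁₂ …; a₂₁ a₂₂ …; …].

T = [416/425 -87/425 0; 87/425 416/425 0; 0 0 1]

T1 = [8/17 15/17 0; -15/17 8/17 0; 0 0 1]
T2·T1 = [416/425 -87/425 0; 87/425 416/425 0; 0 0 1]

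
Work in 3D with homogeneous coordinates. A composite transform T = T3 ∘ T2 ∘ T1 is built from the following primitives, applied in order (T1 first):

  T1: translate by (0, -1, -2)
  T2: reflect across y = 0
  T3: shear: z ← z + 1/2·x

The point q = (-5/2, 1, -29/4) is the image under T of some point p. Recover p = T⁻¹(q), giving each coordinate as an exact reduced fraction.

T1 = [1 0 0 0; 0 1 0 -1; 0 0 1 -2; 0 0 0 1]
T2·T1 = [1 0 0 0; 0 -1 0 1; 0 0 1 -2; 0 0 0 1]
T3·…·T1 = [1 0 0 0; 0 -1 0 1; 1/2 0 1 -2; 0 0 0 1]
det M = -1; M⁻¹ = [1 0 0 0; 0 -1 0 1; -1/2 0 1 2; 0 0 0 1]
M⁻¹ · (-5/2, 1, -29/4)ᵀ = (-5/2, 0, -4)ᵀ

p = (-5/2, 0, -4)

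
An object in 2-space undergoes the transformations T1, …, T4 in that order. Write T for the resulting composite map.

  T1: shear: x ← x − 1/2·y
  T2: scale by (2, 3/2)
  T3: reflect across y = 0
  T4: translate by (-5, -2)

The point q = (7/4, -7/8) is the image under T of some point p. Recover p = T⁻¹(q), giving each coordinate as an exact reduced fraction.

p = (3, -3/4)

T1 = [1 -1/2 0; 0 1 0; 0 0 1]
T2·T1 = [2 -1 0; 0 3/2 0; 0 0 1]
T3·…·T1 = [2 -1 0; 0 -3/2 0; 0 0 1]
T4·…·T1 = [2 -1 -5; 0 -3/2 -2; 0 0 1]
det M = -3; M⁻¹ = [1/2 -1/3 11/6; 0 -2/3 -4/3; 0 0 1]
M⁻¹ · (7/4, -7/8)ᵀ = (3, -3/4)ᵀ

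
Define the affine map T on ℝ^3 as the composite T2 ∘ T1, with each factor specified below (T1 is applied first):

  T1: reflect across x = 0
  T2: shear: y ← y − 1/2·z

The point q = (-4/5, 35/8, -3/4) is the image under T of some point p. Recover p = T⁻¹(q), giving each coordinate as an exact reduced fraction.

p = (4/5, 4, -3/4)

T1 = [-1 0 0 0; 0 1 0 0; 0 0 1 0; 0 0 0 1]
T2·T1 = [-1 0 0 0; 0 1 -1/2 0; 0 0 1 0; 0 0 0 1]
det M = -1; M⁻¹ = [-1 0 0 0; 0 1 1/2 0; 0 0 1 0; 0 0 0 1]
M⁻¹ · (-4/5, 35/8, -3/4)ᵀ = (4/5, 4, -3/4)ᵀ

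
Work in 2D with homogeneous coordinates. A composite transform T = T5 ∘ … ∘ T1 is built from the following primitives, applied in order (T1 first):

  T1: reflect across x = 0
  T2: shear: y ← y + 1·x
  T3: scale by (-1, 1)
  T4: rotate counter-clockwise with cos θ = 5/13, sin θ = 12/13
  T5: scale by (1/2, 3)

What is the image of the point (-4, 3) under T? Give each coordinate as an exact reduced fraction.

T(p) = (-4, -3)

T1 reflect across x = 0: (-4, 3) → (4, 3)
T2 shear: y ← y + 1·x: (4, 3) → (4, 7)
T3 scale by (-1, 1): (4, 7) → (-4, 7)
T4 rotate counter-clockwise with cos θ = 5/13, sin θ = 12/13: (-4, 7) → (-8, -1)
T5 scale by (1/2, 3): (-8, -1) → (-4, -3)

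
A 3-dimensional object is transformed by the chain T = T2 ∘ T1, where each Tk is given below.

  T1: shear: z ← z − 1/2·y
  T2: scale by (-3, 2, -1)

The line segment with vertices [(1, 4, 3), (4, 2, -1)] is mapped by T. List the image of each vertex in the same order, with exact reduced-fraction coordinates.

T1 shear: z ← z − 1/2·y: (1, 4, 3) → (1, 4, 1); (4, 2, -1) → (4, 2, -2)
T2 scale by (-3, 2, -1): (1, 4, 1) → (-3, 8, -1); (4, 2, -2) → (-12, 4, 2)

image vertices: (-3, 8, -1), (-12, 4, 2)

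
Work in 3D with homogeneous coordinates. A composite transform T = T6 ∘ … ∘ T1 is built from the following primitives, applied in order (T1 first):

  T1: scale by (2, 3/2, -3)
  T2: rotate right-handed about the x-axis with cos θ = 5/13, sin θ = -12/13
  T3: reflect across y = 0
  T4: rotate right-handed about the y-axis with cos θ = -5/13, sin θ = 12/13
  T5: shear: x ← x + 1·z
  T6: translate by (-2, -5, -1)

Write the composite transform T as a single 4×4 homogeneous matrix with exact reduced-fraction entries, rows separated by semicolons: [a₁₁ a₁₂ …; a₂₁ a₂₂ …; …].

T1 = [2 0 0 0; 0 3/2 0 0; 0 0 -3 0; 0 0 0 1]
T2·T1 = [2 0 0 0; 0 15/26 -36/13 0; 0 -18/13 -15/13 0; 0 0 0 1]
T3·…·T1 = [2 0 0 0; 0 -15/26 36/13 0; 0 -18/13 -15/13 0; 0 0 0 1]
T4·…·T1 = [-10/13 -216/169 -180/169 0; 0 -15/26 36/13 0; -24/13 90/169 75/169 0; 0 0 0 1]
T5·…·T1 = [-34/13 -126/169 -105/169 0; 0 -15/26 36/13 0; -24/13 90/169 75/169 0; 0 0 0 1]
T6·…·T1 = [-34/13 -126/169 -105/169 -2; 0 -15/26 36/13 -5; -24/13 90/169 75/169 -1; 0 0 0 1]

T = [-34/13 -126/169 -105/169 -2; 0 -15/26 36/13 -5; -24/13 90/169 75/169 -1; 0 0 0 1]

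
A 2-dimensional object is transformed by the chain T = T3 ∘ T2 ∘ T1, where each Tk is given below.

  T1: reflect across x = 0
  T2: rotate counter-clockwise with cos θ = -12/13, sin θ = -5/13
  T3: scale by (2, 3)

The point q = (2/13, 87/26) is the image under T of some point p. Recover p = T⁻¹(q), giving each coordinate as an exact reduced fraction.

p = (1/2, -1)

T1 = [-1 0 0; 0 1 0; 0 0 1]
T2·T1 = [12/13 5/13 0; 5/13 -12/13 0; 0 0 1]
T3·…·T1 = [24/13 10/13 0; 15/13 -36/13 0; 0 0 1]
det M = -6; M⁻¹ = [6/13 5/39 0; 5/26 -4/13 0; 0 0 1]
M⁻¹ · (2/13, 87/26)ᵀ = (1/2, -1)ᵀ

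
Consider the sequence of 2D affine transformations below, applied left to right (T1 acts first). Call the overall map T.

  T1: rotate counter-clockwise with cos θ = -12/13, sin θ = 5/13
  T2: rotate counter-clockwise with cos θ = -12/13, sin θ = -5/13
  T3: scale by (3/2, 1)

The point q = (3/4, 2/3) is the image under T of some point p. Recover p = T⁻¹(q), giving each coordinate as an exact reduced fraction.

p = (1/2, 2/3)

T1 = [-12/13 -5/13 0; 5/13 -12/13 0; 0 0 1]
T2·T1 = [1 0 0; 0 1 0; 0 0 1]
T3·…·T1 = [3/2 0 0; 0 1 0; 0 0 1]
det M = 3/2; M⁻¹ = [2/3 0 0; 0 1 0; 0 0 1]
M⁻¹ · (3/4, 2/3)ᵀ = (1/2, 2/3)ᵀ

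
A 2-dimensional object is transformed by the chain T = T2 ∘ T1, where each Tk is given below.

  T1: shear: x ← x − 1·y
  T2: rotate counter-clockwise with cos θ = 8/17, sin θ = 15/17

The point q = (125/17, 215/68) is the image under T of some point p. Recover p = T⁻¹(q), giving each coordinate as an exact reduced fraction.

T1 = [1 -1 0; 0 1 0; 0 0 1]
T2·T1 = [8/17 -23/17 0; 15/17 -7/17 0; 0 0 1]
det M = 1; M⁻¹ = [-7/17 23/17 0; -15/17 8/17 0; 0 0 1]
M⁻¹ · (125/17, 215/68)ᵀ = (5/4, -5)ᵀ

p = (5/4, -5)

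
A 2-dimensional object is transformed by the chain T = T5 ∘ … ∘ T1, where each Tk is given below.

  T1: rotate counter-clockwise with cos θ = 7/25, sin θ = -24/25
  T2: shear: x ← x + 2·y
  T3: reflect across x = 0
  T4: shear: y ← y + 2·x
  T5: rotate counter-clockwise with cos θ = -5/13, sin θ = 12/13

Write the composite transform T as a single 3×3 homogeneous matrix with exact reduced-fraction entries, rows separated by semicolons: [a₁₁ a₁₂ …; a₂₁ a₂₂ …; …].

T = [-901/325 1018/325 0; 202/325 -111/325 0; 0 0 1]

T1 = [7/25 24/25 0; -24/25 7/25 0; 0 0 1]
T2·T1 = [-41/25 38/25 0; -24/25 7/25 0; 0 0 1]
T3·…·T1 = [41/25 -38/25 0; -24/25 7/25 0; 0 0 1]
T4·…·T1 = [41/25 -38/25 0; 58/25 -69/25 0; 0 0 1]
T5·…·T1 = [-901/325 1018/325 0; 202/325 -111/325 0; 0 0 1]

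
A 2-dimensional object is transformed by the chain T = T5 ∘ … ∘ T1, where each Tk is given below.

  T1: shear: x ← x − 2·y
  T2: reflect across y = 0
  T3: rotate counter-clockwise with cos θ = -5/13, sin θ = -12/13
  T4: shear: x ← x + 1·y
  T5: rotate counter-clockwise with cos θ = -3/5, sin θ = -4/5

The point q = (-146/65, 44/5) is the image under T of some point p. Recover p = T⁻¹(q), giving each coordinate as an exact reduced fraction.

p = (-2, -4)

T1 = [1 -2 0; 0 1 0; 0 0 1]
T2·T1 = [1 -2 0; 0 -1 0; 0 0 1]
T3·…·T1 = [-5/13 -2/13 0; -12/13 29/13 0; 0 0 1]
T4·…·T1 = [-17/13 27/13 0; -12/13 29/13 0; 0 0 1]
T5·…·T1 = [3/65 7/13 0; 8/5 -3 0; 0 0 1]
det M = -1; M⁻¹ = [3 7/13 0; 8/5 -3/65 0; 0 0 1]
M⁻¹ · (-146/65, 44/5)ᵀ = (-2, -4)ᵀ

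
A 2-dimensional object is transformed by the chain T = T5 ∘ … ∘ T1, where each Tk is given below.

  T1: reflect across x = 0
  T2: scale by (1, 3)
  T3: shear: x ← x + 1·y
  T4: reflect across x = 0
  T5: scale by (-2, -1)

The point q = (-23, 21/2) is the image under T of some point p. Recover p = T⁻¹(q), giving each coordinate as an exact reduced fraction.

p = (1, -7/2)

T1 = [-1 0 0; 0 1 0; 0 0 1]
T2·T1 = [-1 0 0; 0 3 0; 0 0 1]
T3·…·T1 = [-1 3 0; 0 3 0; 0 0 1]
T4·…·T1 = [1 -3 0; 0 3 0; 0 0 1]
T5·…·T1 = [-2 6 0; 0 -3 0; 0 0 1]
det M = 6; M⁻¹ = [-1/2 -1 0; 0 -1/3 0; 0 0 1]
M⁻¹ · (-23, 21/2)ᵀ = (1, -7/2)ᵀ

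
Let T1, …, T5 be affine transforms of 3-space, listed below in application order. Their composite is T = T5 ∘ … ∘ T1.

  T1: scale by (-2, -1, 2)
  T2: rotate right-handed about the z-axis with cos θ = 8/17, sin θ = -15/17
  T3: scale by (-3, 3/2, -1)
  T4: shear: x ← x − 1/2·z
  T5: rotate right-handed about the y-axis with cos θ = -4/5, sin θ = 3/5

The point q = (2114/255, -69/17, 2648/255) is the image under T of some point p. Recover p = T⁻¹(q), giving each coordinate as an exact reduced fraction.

T1 = [-2 0 0 0; 0 -1 0 0; 0 0 2 0; 0 0 0 1]
T2·T1 = [-16/17 -15/17 0 0; 30/17 -8/17 0 0; 0 0 2 0; 0 0 0 1]
T3·…·T1 = [48/17 45/17 0 0; 45/17 -12/17 0 0; 0 0 -2 0; 0 0 0 1]
T4·…·T1 = [48/17 45/17 1 0; 45/17 -12/17 0 0; 0 0 -2 0; 0 0 0 1]
T5·…·T1 = [-192/85 -36/17 -2 0; 45/17 -12/17 0 0; -144/85 -27/17 1 0; 0 0 0 1]
det M = 18; M⁻¹ = [-2/51 5/17 -4/51 0; -5/34 -16/51 -5/17 0; -3/10 0 2/5 0; 0 0 0 1]
M⁻¹ · (2114/255, -69/17, 2648/255)ᵀ = (-7/3, -3, 5/3)ᵀ

p = (-7/3, -3, 5/3)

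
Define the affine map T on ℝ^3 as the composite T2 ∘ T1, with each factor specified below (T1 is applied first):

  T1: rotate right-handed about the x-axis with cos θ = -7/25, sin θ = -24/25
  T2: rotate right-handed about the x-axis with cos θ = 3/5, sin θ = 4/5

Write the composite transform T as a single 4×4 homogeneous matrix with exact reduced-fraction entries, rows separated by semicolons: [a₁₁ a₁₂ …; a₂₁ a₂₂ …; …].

T = [1 0 0 0; 0 3/5 4/5 0; 0 -4/5 3/5 0; 0 0 0 1]

T1 = [1 0 0 0; 0 -7/25 24/25 0; 0 -24/25 -7/25 0; 0 0 0 1]
T2·T1 = [1 0 0 0; 0 3/5 4/5 0; 0 -4/5 3/5 0; 0 0 0 1]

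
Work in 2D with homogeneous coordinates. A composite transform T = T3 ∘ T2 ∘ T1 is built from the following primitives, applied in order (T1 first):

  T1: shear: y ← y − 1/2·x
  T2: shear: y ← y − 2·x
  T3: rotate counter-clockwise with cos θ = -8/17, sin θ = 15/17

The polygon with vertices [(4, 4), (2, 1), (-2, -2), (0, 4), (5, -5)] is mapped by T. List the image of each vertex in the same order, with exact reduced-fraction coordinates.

image vertices: (58/17, 108/17), (44/17, 62/17), (-29/17, -54/17), (-60/17, -32/17), (445/34, 215/17)

T1 shear: y ← y − 1/2·x: (4, 4) → (4, 2); (2, 1) → (2, 0); (-2, -2) → (-2, -1); (0, 4) → (0, 4); (5, -5) → (5, -15/2)
T2 shear: y ← y − 2·x: (4, 2) → (4, -6); (2, 0) → (2, -4); (-2, -1) → (-2, 3); (0, 4) → (0, 4); (5, -15/2) → (5, -35/2)
T3 rotate counter-clockwise with cos θ = -8/17, sin θ = 15/17: (4, -6) → (58/17, 108/17); (2, -4) → (44/17, 62/17); (-2, 3) → (-29/17, -54/17); (0, 4) → (-60/17, -32/17); (5, -35/2) → (445/34, 215/17)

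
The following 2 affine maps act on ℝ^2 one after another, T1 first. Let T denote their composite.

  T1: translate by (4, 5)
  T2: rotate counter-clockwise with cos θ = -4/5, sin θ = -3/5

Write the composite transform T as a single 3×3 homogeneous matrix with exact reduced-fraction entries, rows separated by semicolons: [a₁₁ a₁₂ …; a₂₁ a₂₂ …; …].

T = [-4/5 3/5 -1/5; -3/5 -4/5 -32/5; 0 0 1]

T1 = [1 0 4; 0 1 5; 0 0 1]
T2·T1 = [-4/5 3/5 -1/5; -3/5 -4/5 -32/5; 0 0 1]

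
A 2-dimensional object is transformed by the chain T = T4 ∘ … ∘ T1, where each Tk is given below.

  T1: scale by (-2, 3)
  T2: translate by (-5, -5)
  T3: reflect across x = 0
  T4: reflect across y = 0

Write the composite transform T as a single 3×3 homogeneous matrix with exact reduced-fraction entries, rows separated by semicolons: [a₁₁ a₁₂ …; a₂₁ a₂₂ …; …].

T1 = [-2 0 0; 0 3 0; 0 0 1]
T2·T1 = [-2 0 -5; 0 3 -5; 0 0 1]
T3·…·T1 = [2 0 5; 0 3 -5; 0 0 1]
T4·…·T1 = [2 0 5; 0 -3 5; 0 0 1]

T = [2 0 5; 0 -3 5; 0 0 1]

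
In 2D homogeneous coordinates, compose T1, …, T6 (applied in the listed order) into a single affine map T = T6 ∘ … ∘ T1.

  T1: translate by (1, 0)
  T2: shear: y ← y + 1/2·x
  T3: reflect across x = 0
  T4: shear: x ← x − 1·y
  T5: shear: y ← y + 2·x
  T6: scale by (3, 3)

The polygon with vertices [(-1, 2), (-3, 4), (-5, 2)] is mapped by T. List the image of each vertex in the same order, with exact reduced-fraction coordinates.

image vertices: (-6, -6), (-3, 3), (12, 24)

T1 translate by (1, 0): (-1, 2) → (0, 2); (-3, 4) → (-2, 4); (-5, 2) → (-4, 2)
T2 shear: y ← y + 1/2·x: (0, 2) → (0, 2); (-2, 4) → (-2, 3); (-4, 2) → (-4, 0)
T3 reflect across x = 0: (0, 2) → (0, 2); (-2, 3) → (2, 3); (-4, 0) → (4, 0)
T4 shear: x ← x − 1·y: (0, 2) → (-2, 2); (2, 3) → (-1, 3); (4, 0) → (4, 0)
T5 shear: y ← y + 2·x: (-2, 2) → (-2, -2); (-1, 3) → (-1, 1); (4, 0) → (4, 8)
T6 scale by (3, 3): (-2, -2) → (-6, -6); (-1, 1) → (-3, 3); (4, 8) → (12, 24)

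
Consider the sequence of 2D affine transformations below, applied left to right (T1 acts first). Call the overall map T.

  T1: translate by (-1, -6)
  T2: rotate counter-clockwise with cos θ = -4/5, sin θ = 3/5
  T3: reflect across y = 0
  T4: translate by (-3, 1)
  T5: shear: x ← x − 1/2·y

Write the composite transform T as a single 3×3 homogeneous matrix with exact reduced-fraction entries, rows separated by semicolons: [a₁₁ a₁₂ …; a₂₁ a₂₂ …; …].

T = [-1/2 -1 3; -3/5 4/5 -16/5; 0 0 1]

T1 = [1 0 -1; 0 1 -6; 0 0 1]
T2·T1 = [-4/5 -3/5 22/5; 3/5 -4/5 21/5; 0 0 1]
T3·…·T1 = [-4/5 -3/5 22/5; -3/5 4/5 -21/5; 0 0 1]
T4·…·T1 = [-4/5 -3/5 7/5; -3/5 4/5 -16/5; 0 0 1]
T5·…·T1 = [-1/2 -1 3; -3/5 4/5 -16/5; 0 0 1]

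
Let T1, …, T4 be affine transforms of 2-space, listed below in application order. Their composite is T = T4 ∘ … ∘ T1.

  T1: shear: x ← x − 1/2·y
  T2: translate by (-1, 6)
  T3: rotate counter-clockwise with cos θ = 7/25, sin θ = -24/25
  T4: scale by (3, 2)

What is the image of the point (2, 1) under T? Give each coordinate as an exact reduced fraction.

T(p) = (1029/50, 74/25)

T1 shear: x ← x − 1/2·y: (2, 1) → (3/2, 1)
T2 translate by (-1, 6): (3/2, 1) → (1/2, 7)
T3 rotate counter-clockwise with cos θ = 7/25, sin θ = -24/25: (1/2, 7) → (343/50, 37/25)
T4 scale by (3, 2): (343/50, 37/25) → (1029/50, 74/25)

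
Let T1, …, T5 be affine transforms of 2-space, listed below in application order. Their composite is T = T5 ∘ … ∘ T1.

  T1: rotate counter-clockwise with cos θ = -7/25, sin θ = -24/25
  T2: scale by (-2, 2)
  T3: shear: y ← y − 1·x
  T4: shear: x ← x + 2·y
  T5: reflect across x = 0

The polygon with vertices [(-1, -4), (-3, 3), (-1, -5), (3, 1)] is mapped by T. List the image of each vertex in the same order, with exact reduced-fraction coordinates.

T1 rotate counter-clockwise with cos θ = -7/25, sin θ = -24/25: (-1, -4) → (-89/25, 52/25); (-3, 3) → (93/25, 51/25); (-1, -5) → (-113/25, 59/25); (3, 1) → (3/25, -79/25)
T2 scale by (-2, 2): (-89/25, 52/25) → (178/25, 104/25); (93/25, 51/25) → (-186/25, 102/25); (-113/25, 59/25) → (226/25, 118/25); (3/25, -79/25) → (-6/25, -158/25)
T3 shear: y ← y − 1·x: (178/25, 104/25) → (178/25, -74/25); (-186/25, 102/25) → (-186/25, 288/25); (226/25, 118/25) → (226/25, -108/25); (-6/25, -158/25) → (-6/25, -152/25)
T4 shear: x ← x + 2·y: (178/25, -74/25) → (6/5, -74/25); (-186/25, 288/25) → (78/5, 288/25); (226/25, -108/25) → (2/5, -108/25); (-6/25, -152/25) → (-62/5, -152/25)
T5 reflect across x = 0: (6/5, -74/25) → (-6/5, -74/25); (78/5, 288/25) → (-78/5, 288/25); (2/5, -108/25) → (-2/5, -108/25); (-62/5, -152/25) → (62/5, -152/25)

image vertices: (-6/5, -74/25), (-78/5, 288/25), (-2/5, -108/25), (62/5, -152/25)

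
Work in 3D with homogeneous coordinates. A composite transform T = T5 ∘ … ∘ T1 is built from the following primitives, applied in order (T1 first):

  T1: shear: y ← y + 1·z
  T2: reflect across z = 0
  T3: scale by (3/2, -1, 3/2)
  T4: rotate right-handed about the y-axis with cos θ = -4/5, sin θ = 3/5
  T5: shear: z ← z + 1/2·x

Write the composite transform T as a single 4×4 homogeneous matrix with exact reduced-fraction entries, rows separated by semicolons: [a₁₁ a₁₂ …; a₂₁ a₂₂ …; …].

T1 = [1 0 0 0; 0 1 1 0; 0 0 1 0; 0 0 0 1]
T2·T1 = [1 0 0 0; 0 1 1 0; 0 0 -1 0; 0 0 0 1]
T3·…·T1 = [3/2 0 0 0; 0 -1 -1 0; 0 0 -3/2 0; 0 0 0 1]
T4·…·T1 = [-6/5 0 -9/10 0; 0 -1 -1 0; -9/10 0 6/5 0; 0 0 0 1]
T5·…·T1 = [-6/5 0 -9/10 0; 0 -1 -1 0; -3/2 0 3/4 0; 0 0 0 1]

T = [-6/5 0 -9/10 0; 0 -1 -1 0; -3/2 0 3/4 0; 0 0 0 1]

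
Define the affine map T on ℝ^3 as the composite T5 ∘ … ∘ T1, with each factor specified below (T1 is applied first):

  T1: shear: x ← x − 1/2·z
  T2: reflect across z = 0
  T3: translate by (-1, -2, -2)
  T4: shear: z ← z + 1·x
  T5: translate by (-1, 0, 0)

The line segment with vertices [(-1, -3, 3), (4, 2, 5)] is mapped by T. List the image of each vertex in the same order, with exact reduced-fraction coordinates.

T1 shear: x ← x − 1/2·z: (-1, -3, 3) → (-5/2, -3, 3); (4, 2, 5) → (3/2, 2, 5)
T2 reflect across z = 0: (-5/2, -3, 3) → (-5/2, -3, -3); (3/2, 2, 5) → (3/2, 2, -5)
T3 translate by (-1, -2, -2): (-5/2, -3, -3) → (-7/2, -5, -5); (3/2, 2, -5) → (1/2, 0, -7)
T4 shear: z ← z + 1·x: (-7/2, -5, -5) → (-7/2, -5, -17/2); (1/2, 0, -7) → (1/2, 0, -13/2)
T5 translate by (-1, 0, 0): (-7/2, -5, -17/2) → (-9/2, -5, -17/2); (1/2, 0, -13/2) → (-1/2, 0, -13/2)

image vertices: (-9/2, -5, -17/2), (-1/2, 0, -13/2)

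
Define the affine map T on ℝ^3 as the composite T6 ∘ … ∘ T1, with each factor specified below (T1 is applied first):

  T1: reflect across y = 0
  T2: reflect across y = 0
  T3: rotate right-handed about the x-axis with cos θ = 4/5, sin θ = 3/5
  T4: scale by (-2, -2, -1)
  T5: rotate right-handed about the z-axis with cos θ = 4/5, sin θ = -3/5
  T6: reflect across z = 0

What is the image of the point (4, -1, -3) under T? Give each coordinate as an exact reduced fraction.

T(p) = (-38/5, 16/5, -3)

T1 reflect across y = 0: (4, -1, -3) → (4, 1, -3)
T2 reflect across y = 0: (4, 1, -3) → (4, -1, -3)
T3 rotate right-handed about the x-axis with cos θ = 4/5, sin θ = 3/5: (4, -1, -3) → (4, 1, -3)
T4 scale by (-2, -2, -1): (4, 1, -3) → (-8, -2, 3)
T5 rotate right-handed about the z-axis with cos θ = 4/5, sin θ = -3/5: (-8, -2, 3) → (-38/5, 16/5, 3)
T6 reflect across z = 0: (-38/5, 16/5, 3) → (-38/5, 16/5, -3)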